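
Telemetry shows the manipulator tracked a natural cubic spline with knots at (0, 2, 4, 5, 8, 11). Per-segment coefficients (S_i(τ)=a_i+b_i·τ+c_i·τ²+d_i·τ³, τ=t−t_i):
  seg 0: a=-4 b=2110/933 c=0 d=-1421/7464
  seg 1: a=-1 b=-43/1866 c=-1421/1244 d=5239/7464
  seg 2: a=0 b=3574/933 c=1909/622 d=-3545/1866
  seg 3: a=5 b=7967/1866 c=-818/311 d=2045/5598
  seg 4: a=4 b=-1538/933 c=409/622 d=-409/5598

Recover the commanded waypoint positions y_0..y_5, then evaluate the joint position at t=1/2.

y_0=-4 y_1=-1 y_2=0 y_3=5 y_4=4 y_5=3
S(1/2) = -57583/19904

y_0 = S_0(0) = a_0 = -4
y_1 = S_1(0) = a_1 = -1
y_2 = S_2(0) = a_2 = 0
y_3 = S_3(0) = a_3 = 5
y_4 = S_4(0) = a_4 = 4
y_5 = S_4(3) = 3
t_q=1/2 is in segment 0 (τ=1/2); S_0(τ)=-57583/19904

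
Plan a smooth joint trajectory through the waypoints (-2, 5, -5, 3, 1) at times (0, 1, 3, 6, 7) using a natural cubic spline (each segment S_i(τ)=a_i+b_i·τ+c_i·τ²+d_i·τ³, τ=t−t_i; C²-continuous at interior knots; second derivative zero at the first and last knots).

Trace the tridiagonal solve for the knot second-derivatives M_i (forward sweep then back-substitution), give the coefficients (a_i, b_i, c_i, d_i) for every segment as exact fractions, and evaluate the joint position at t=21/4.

Δ: Δ0=7, Δ1=-5, Δ2=8/3, Δ3=-2
row 1: diag=6, rhs=-72; c'=1/3, d'=-12
row 2: denom=10−2·1/3=28/3; d'=(46−2·-12)/(28/3)=15/2
row 3: denom=8−3·9/28=197/28; d'=(-28−3·15/2)/(197/28)=-1414/197
back: M3=-1414/197
back: M2=15/2−9/28·-1414/197=1932/197
back: M1=-12−1/3·1932/197=-3008/197
M: M0=0, M1=-3008/197, M2=1932/197, M3=-1414/197, M4=0
seg 0: a=-2, c=M0/2=0, d=(M1−M0)/(6·1)=-1504/591, b=Δ0−h0·(2M0+M1)/6=5641/591
seg 1: a=5, c=M1/2=-1504/197, d=(M2−M1)/(6·2)=1235/591, b=Δ1−h1·(2M1+M2)/6=1129/591
seg 2: a=-5, c=M2/2=966/197, d=(M3−M2)/(6·3)=-1673/1773, b=Δ2−h2·(2M2+M3)/6=-2099/591
seg 3: a=3, c=M3/2=-707/197, d=(M4−M3)/(6·1)=707/591, b=Δ3−h3·(2M3+M4)/6=232/591
t_q=21/4 → seg 2, τ=9/4; S=-5+-2099/591·τ+966/197·τ²+-1673/1773·τ³=13679/12608

  seg 0: a=-2 b=5641/591 c=0 d=-1504/591
  seg 1: a=5 b=1129/591 c=-1504/197 d=1235/591
  seg 2: a=-5 b=-2099/591 c=966/197 d=-1673/1773
  seg 3: a=3 b=232/591 c=-707/197 d=707/591
S(21/4) = 13679/12608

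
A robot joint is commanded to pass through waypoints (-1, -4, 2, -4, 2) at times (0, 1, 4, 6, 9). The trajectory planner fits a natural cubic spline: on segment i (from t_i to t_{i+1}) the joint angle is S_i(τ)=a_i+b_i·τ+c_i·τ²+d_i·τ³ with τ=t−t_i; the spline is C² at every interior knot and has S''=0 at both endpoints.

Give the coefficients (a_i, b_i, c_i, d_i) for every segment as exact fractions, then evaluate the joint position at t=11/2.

Δ: Δ0=-3, Δ1=2, Δ2=-3, Δ3=2
row 1: diag=8, rhs=30; c'=3/8, d'=15/4
row 2: denom=10−3·3/8=71/8; d'=(-30−3·15/4)/(71/8)=-330/71
row 3: denom=10−2·16/71=678/71; d'=(30−2·-330/71)/(678/71)=465/113
back: M3=465/113
back: M2=-330/71−16/71·465/113=-630/113
back: M1=15/4−3/8·-630/113=660/113
M: M0=0, M1=660/113, M2=-630/113, M3=465/113, M4=0
seg 0: a=-1, c=M0/2=0, d=(M1−M0)/(6·1)=110/113, b=Δ0−h0·(2M0+M1)/6=-449/113
seg 1: a=-4, c=M1/2=330/113, d=(M2−M1)/(6·3)=-215/339, b=Δ1−h1·(2M1+M2)/6=-119/113
seg 2: a=2, c=M2/2=-315/113, d=(M3−M2)/(6·2)=365/452, b=Δ2−h2·(2M2+M3)/6=-74/113
seg 3: a=-4, c=M3/2=465/226, d=(M4−M3)/(6·3)=-155/678, b=Δ3−h3·(2M3+M4)/6=-239/113
t_q=11/2 → seg 2, τ=3/2; S=2+-74/113·τ+-315/113·τ²+365/452·τ³=-9145/3616

  seg 0: a=-1 b=-449/113 c=0 d=110/113
  seg 1: a=-4 b=-119/113 c=330/113 d=-215/339
  seg 2: a=2 b=-74/113 c=-315/113 d=365/452
  seg 3: a=-4 b=-239/113 c=465/226 d=-155/678
S(11/2) = -9145/3616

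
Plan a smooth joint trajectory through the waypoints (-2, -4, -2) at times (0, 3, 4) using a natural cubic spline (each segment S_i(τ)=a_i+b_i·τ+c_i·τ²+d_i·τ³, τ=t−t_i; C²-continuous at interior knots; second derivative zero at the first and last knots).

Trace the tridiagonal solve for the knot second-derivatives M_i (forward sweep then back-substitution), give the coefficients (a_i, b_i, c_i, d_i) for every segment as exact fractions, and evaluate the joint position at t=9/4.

  seg 0: a=-2 b=-5/3 c=0 d=1/9
  seg 1: a=-4 b=4/3 c=1 d=-1/3
S(9/4) = -287/64

Δ: Δ0=-2/3, Δ1=2
row 1: diag=8, rhs=16; c'=1/8, d'=2
back: M1=2
M: M0=0, M1=2, M2=0
seg 0: a=-2, c=M0/2=0, d=(M1−M0)/(6·3)=1/9, b=Δ0−h0·(2M0+M1)/6=-5/3
seg 1: a=-4, c=M1/2=1, d=(M2−M1)/(6·1)=-1/3, b=Δ1−h1·(2M1+M2)/6=4/3
t_q=9/4 → seg 0, τ=9/4; S=-2+-5/3·τ+0·τ²+1/9·τ³=-287/64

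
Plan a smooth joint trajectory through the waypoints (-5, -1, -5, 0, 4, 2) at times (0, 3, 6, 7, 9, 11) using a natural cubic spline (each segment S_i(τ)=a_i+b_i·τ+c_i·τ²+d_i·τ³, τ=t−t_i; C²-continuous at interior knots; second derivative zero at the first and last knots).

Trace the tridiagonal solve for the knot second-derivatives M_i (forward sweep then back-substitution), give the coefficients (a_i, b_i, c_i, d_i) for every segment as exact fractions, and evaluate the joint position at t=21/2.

Δ: Δ0=4/3, Δ1=-4/3, Δ2=5, Δ3=2, Δ4=-1
row 1: diag=12, rhs=-16; c'=1/4, d'=-4/3
row 2: denom=8−3·1/4=29/4; d'=(38−3·-4/3)/(29/4)=168/29
row 3: denom=6−1·4/29=170/29; d'=(-18−1·168/29)/(170/29)=-69/17
row 4: denom=8−2·29/85=622/85; d'=(-18−2·-69/17)/(622/85)=-420/311
back: M4=-420/311
back: M3=-69/17−29/85·-420/311=-1119/311
back: M2=168/29−4/29·-1119/311=1956/311
back: M1=-4/3−1/4·1956/311=-2711/933
M: M0=0, M1=-2711/933, M2=1956/311, M3=-1119/311, M4=-420/311, M5=0
seg 0: a=-5, c=M0/2=0, d=(M1−M0)/(6·3)=-2711/16794, b=Δ0−h0·(2M0+M1)/6=1733/622
seg 1: a=-1, c=M1/2=-2711/1866, d=(M2−M1)/(6·3)=8579/16794, b=Δ1−h1·(2M1+M2)/6=-489/311
seg 2: a=-5, c=M2/2=978/311, d=(M3−M2)/(6·1)=-1025/622, b=Δ2−h2·(2M2+M3)/6=2179/622
seg 3: a=0, c=M3/2=-1119/622, d=(M4−M3)/(6·2)=233/1244, b=Δ3−h3·(2M3+M4)/6=1508/311
seg 4: a=4, c=M4/2=-210/311, d=(M5−M4)/(6·2)=35/311, b=Δ4−h4·(2M4+M5)/6=-31/311
t_q=21/2 → seg 4, τ=3/2; S=4+-31/311·τ+-210/311·τ²+35/311·τ³=6745/2488

  seg 0: a=-5 b=1733/622 c=0 d=-2711/16794
  seg 1: a=-1 b=-489/311 c=-2711/1866 d=8579/16794
  seg 2: a=-5 b=2179/622 c=978/311 d=-1025/622
  seg 3: a=0 b=1508/311 c=-1119/622 d=233/1244
  seg 4: a=4 b=-31/311 c=-210/311 d=35/311
S(21/2) = 6745/2488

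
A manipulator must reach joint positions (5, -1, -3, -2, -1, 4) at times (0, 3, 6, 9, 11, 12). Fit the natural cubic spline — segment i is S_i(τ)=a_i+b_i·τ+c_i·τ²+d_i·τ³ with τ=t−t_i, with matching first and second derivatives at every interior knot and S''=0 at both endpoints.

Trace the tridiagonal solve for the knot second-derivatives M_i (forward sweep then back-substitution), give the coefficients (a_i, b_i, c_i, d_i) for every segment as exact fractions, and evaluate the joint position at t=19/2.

  seg 0: a=5 b=-649/288 c=0 d=73/2592
  seg 1: a=-1 b=-215/144 c=73/288 d=19/2592
  seg 2: a=-3 b=65/288 c=23/72 d=-245/2592
  seg 3: a=-2 b=-59/144 c=-17/32 d=71/144
  seg 4: a=-1 b=487/144 c=233/96 d=-233/288
S(19/2) = -437/192

Δ: Δ0=-2, Δ1=-2/3, Δ2=1/3, Δ3=1/2, Δ4=5
row 1: diag=12, rhs=8; c'=1/4, d'=2/3
row 2: denom=12−3·1/4=45/4; d'=(6−3·2/3)/(45/4)=16/45
row 3: denom=10−3·4/15=46/5; d'=(1−3·16/45)/(46/5)=-1/138
row 4: denom=6−2·5/23=128/23; d'=(27−2·-1/138)/(128/23)=233/48
back: M4=233/48
back: M3=-1/138−5/23·233/48=-17/16
back: M2=16/45−4/15·-17/16=23/36
back: M1=2/3−1/4·23/36=73/144
M: M0=0, M1=73/144, M2=23/36, M3=-17/16, M4=233/48, M5=0
seg 0: a=5, c=M0/2=0, d=(M1−M0)/(6·3)=73/2592, b=Δ0−h0·(2M0+M1)/6=-649/288
seg 1: a=-1, c=M1/2=73/288, d=(M2−M1)/(6·3)=19/2592, b=Δ1−h1·(2M1+M2)/6=-215/144
seg 2: a=-3, c=M2/2=23/72, d=(M3−M2)/(6·3)=-245/2592, b=Δ2−h2·(2M2+M3)/6=65/288
seg 3: a=-2, c=M3/2=-17/32, d=(M4−M3)/(6·2)=71/144, b=Δ3−h3·(2M3+M4)/6=-59/144
seg 4: a=-1, c=M4/2=233/96, d=(M5−M4)/(6·1)=-233/288, b=Δ4−h4·(2M4+M5)/6=487/144
t_q=19/2 → seg 3, τ=1/2; S=-2+-59/144·τ+-17/32·τ²+71/144·τ³=-437/192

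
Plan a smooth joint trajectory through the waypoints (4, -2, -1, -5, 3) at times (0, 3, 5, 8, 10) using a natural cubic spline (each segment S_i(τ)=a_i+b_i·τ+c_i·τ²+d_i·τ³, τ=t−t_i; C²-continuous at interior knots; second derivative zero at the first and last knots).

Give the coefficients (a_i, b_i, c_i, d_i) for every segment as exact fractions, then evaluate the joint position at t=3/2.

Δ: Δ0=-2, Δ1=1/2, Δ2=-4/3, Δ3=4
row 1: diag=10, rhs=15; c'=1/5, d'=3/2
row 2: denom=10−2·1/5=48/5; d'=(-11−2·3/2)/(48/5)=-35/24
row 3: denom=10−3·5/16=145/16; d'=(32−3·-35/24)/(145/16)=582/145
back: M3=582/145
back: M2=-35/24−5/16·582/145=-236/87
back: M1=3/2−1/5·-236/87=1777/870
M: M0=0, M1=1777/870, M2=-236/87, M3=582/145, M4=0
seg 0: a=4, c=M0/2=0, d=(M1−M0)/(6·3)=1777/15660, b=Δ0−h0·(2M0+M1)/6=-5257/1740
seg 1: a=-2, c=M1/2=1777/1740, d=(M2−M1)/(6·2)=-1379/3480, b=Δ1−h1·(2M1+M2)/6=37/870
seg 2: a=-1, c=M2/2=-118/87, d=(M3−M2)/(6·3)=1463/3915, b=Δ2−h2·(2M2+M3)/6=-91/145
seg 3: a=-5, c=M3/2=291/145, d=(M4−M3)/(6·2)=-97/290, b=Δ3−h3·(2M3+M4)/6=192/145
t_q=3/2 → seg 0, τ=3/2; S=4+-5257/1740·τ+0·τ²+1777/15660·τ³=-691/4640

  seg 0: a=4 b=-5257/1740 c=0 d=1777/15660
  seg 1: a=-2 b=37/870 c=1777/1740 d=-1379/3480
  seg 2: a=-1 b=-91/145 c=-118/87 d=1463/3915
  seg 3: a=-5 b=192/145 c=291/145 d=-97/290
S(3/2) = -691/4640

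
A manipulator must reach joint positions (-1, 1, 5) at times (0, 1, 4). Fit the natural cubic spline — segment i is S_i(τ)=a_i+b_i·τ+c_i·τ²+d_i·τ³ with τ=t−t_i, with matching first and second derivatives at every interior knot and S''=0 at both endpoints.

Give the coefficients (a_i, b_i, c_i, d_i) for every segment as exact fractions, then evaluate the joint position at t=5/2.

Δ: Δ0=2, Δ1=4/3
row 1: diag=8, rhs=-4; c'=3/8, d'=-1/2
back: M1=-1/2
M: M0=0, M1=-1/2, M2=0
seg 0: a=-1, c=M0/2=0, d=(M1−M0)/(6·1)=-1/12, b=Δ0−h0·(2M0+M1)/6=25/12
seg 1: a=1, c=M1/2=-1/4, d=(M2−M1)/(6·3)=1/36, b=Δ1−h1·(2M1+M2)/6=11/6
t_q=5/2 → seg 1, τ=3/2; S=1+11/6·τ+-1/4·τ²+1/36·τ³=105/32

  seg 0: a=-1 b=25/12 c=0 d=-1/12
  seg 1: a=1 b=11/6 c=-1/4 d=1/36
S(5/2) = 105/32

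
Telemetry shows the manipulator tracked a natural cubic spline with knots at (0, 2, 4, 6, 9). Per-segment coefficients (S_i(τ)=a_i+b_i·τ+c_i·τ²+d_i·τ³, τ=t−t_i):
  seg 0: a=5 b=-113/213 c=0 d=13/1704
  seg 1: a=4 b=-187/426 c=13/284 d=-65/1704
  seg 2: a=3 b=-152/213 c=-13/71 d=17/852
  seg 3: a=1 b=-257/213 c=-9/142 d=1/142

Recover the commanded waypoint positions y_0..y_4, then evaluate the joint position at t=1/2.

y_0 = S_0(0) = a_0 = 5
y_1 = S_1(0) = a_1 = 4
y_2 = S_2(0) = a_2 = 3
y_3 = S_3(0) = a_3 = 1
y_4 = S_3(3) = -3
t_q=1/2 is in segment 0 (τ=1/2); S_0(τ)=21519/4544

y_0=5 y_1=4 y_2=3 y_3=1 y_4=-3
S(1/2) = 21519/4544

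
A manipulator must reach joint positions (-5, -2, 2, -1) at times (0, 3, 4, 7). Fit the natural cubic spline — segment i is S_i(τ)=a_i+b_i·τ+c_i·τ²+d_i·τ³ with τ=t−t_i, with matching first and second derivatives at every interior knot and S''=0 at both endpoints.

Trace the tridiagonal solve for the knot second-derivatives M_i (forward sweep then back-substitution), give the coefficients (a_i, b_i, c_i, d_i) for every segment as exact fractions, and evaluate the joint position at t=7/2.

Δ: Δ0=1, Δ1=4, Δ2=-1
row 1: diag=8, rhs=18; c'=1/8, d'=9/4
row 2: denom=8−1·1/8=63/8; d'=(-30−1·9/4)/(63/8)=-86/21
back: M2=-86/21
back: M1=9/4−1/8·-86/21=58/21
M: M0=0, M1=58/21, M2=-86/21, M3=0
seg 0: a=-5, c=M0/2=0, d=(M1−M0)/(6·3)=29/189, b=Δ0−h0·(2M0+M1)/6=-8/21
seg 1: a=-2, c=M1/2=29/21, d=(M2−M1)/(6·1)=-8/7, b=Δ1−h1·(2M1+M2)/6=79/21
seg 2: a=2, c=M2/2=-43/21, d=(M3−M2)/(6·3)=43/189, b=Δ2−h2·(2M2+M3)/6=65/21
t_q=7/2 → seg 1, τ=1/2; S=-2+79/21·τ+29/21·τ²+-8/7·τ³=1/12

  seg 0: a=-5 b=-8/21 c=0 d=29/189
  seg 1: a=-2 b=79/21 c=29/21 d=-8/7
  seg 2: a=2 b=65/21 c=-43/21 d=43/189
S(7/2) = 1/12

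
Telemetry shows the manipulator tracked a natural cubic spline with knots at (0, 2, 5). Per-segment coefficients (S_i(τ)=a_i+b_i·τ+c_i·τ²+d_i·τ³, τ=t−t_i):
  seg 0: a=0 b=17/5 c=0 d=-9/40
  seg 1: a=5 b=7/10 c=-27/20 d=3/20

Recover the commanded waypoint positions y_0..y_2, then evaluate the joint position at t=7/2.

y_0 = S_0(0) = a_0 = 0
y_1 = S_1(0) = a_1 = 5
y_2 = S_1(3) = -1
t_q=7/2 is in segment 1 (τ=3/2); S_1(τ)=563/160

y_0=0 y_1=5 y_2=-1
S(7/2) = 563/160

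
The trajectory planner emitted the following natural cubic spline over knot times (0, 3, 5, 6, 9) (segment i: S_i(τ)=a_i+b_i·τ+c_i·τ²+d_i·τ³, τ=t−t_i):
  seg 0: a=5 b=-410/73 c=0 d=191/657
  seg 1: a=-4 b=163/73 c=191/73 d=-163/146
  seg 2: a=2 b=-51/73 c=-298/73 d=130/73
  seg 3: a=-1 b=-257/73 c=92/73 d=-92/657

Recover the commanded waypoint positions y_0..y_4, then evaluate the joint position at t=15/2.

y_0 = S_0(0) = a_0 = 5
y_1 = S_1(0) = a_1 = -4
y_2 = S_2(0) = a_2 = 2
y_3 = S_3(0) = a_3 = -1
y_4 = S_3(3) = -4
t_q=15/2 is in segment 3 (τ=3/2); S_3(τ)=-286/73

y_0=5 y_1=-4 y_2=2 y_3=-1 y_4=-4
S(15/2) = -286/73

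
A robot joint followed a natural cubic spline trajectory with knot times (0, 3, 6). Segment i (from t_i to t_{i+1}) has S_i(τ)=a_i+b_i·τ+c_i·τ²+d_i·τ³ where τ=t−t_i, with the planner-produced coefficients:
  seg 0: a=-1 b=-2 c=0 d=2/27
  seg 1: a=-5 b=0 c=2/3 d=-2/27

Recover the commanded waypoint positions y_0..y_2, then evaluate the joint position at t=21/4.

y_0 = S_0(0) = a_0 = -1
y_1 = S_1(0) = a_1 = -5
y_2 = S_1(3) = -1
t_q=21/4 is in segment 1 (τ=9/4); S_1(τ)=-79/32

y_0=-1 y_1=-5 y_2=-1
S(21/4) = -79/32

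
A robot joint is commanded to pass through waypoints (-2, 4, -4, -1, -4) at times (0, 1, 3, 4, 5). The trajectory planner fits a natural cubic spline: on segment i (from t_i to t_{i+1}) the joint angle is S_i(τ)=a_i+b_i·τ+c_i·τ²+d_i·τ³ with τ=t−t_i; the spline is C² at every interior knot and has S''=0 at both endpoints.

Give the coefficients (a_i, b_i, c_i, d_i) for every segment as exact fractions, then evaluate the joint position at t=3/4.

Δ: Δ0=6, Δ1=-4, Δ2=3, Δ3=-3
row 1: diag=6, rhs=-60; c'=1/3, d'=-10
row 2: denom=6−2·1/3=16/3; d'=(42−2·-10)/(16/3)=93/8
row 3: denom=4−1·3/16=61/16; d'=(-36−1·93/8)/(61/16)=-762/61
back: M3=-762/61
back: M2=93/8−3/16·-762/61=852/61
back: M1=-10−1/3·852/61=-894/61
M: M0=0, M1=-894/61, M2=852/61, M3=-762/61, M4=0
seg 0: a=-2, c=M0/2=0, d=(M1−M0)/(6·1)=-149/61, b=Δ0−h0·(2M0+M1)/6=515/61
seg 1: a=4, c=M1/2=-447/61, d=(M2−M1)/(6·2)=291/122, b=Δ1−h1·(2M1+M2)/6=68/61
seg 2: a=-4, c=M2/2=426/61, d=(M3−M2)/(6·1)=-269/61, b=Δ2−h2·(2M2+M3)/6=26/61
seg 3: a=-1, c=M3/2=-381/61, d=(M4−M3)/(6·1)=127/61, b=Δ3−h3·(2M3+M4)/6=71/61
t_q=3/4 → seg 0, τ=3/4; S=-2+515/61·τ+0·τ²+-149/61·τ³=12889/3904

  seg 0: a=-2 b=515/61 c=0 d=-149/61
  seg 1: a=4 b=68/61 c=-447/61 d=291/122
  seg 2: a=-4 b=26/61 c=426/61 d=-269/61
  seg 3: a=-1 b=71/61 c=-381/61 d=127/61
S(3/4) = 12889/3904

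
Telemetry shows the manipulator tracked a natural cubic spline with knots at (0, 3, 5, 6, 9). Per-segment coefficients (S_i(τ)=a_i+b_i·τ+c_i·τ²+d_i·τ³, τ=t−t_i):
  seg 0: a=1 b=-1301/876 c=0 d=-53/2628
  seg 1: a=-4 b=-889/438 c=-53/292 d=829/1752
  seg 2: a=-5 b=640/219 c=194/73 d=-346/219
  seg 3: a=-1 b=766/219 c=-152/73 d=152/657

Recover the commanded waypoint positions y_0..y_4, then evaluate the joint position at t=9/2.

y_0 = S_0(0) = a_0 = 1
y_1 = S_1(0) = a_1 = -4
y_2 = S_2(0) = a_2 = -5
y_3 = S_3(0) = a_3 = -1
y_4 = S_3(3) = -3
t_q=9/2 is in segment 1 (τ=3/2); S_1(τ)=-27359/4672

y_0=1 y_1=-4 y_2=-5 y_3=-1 y_4=-3
S(9/2) = -27359/4672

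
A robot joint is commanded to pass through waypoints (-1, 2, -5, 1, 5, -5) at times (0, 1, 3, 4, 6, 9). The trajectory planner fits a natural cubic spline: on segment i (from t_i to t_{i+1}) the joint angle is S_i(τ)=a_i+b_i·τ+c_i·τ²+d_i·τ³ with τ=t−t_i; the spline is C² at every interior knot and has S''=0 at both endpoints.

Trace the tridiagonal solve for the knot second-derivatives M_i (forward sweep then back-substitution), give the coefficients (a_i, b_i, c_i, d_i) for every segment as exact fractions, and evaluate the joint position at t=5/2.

Δ: Δ0=3, Δ1=-7/2, Δ2=6, Δ3=2, Δ4=-10/3
row 1: diag=6, rhs=-39; c'=1/3, d'=-13/2
row 2: denom=6−2·1/3=16/3; d'=(57−2·-13/2)/(16/3)=105/8
row 3: denom=6−1·3/16=93/16; d'=(-24−1·105/8)/(93/16)=-198/31
row 4: denom=10−2·32/93=866/93; d'=(-32−2·-198/31)/(866/93)=-894/433
back: M4=-894/433
back: M3=-198/31−32/93·-894/433=-2458/433
back: M2=105/8−3/16·-2458/433=6144/433
back: M1=-13/2−1/3·6144/433=-9725/866
M: M0=0, M1=-9725/866, M2=6144/433, M3=-2458/433, M4=-894/433, M5=0
seg 0: a=-1, c=M0/2=0, d=(M1−M0)/(6·1)=-9725/5196, b=Δ0−h0·(2M0+M1)/6=25313/5196
seg 1: a=2, c=M1/2=-9725/1732, d=(M2−M1)/(6·2)=22013/10392, b=Δ1−h1·(2M1+M2)/6=-1931/2598
seg 2: a=-5, c=M2/2=3072/433, d=(M3−M2)/(6·1)=-4301/1299, b=Δ2−h2·(2M2+M3)/6=2879/1299
seg 3: a=1, c=M3/2=-1229/433, d=(M4−M3)/(6·2)=391/1299, b=Δ3−h3·(2M3+M4)/6=8408/1299
seg 4: a=5, c=M4/2=-447/433, d=(M5−M4)/(6·3)=149/1299, b=Δ4−h4·(2M4+M5)/6=-1648/1299
t_q=5/2 → seg 1, τ=3/2; S=2+-1931/2598·τ+-9725/1732·τ²+22013/10392·τ³=-127455/27712

  seg 0: a=-1 b=25313/5196 c=0 d=-9725/5196
  seg 1: a=2 b=-1931/2598 c=-9725/1732 d=22013/10392
  seg 2: a=-5 b=2879/1299 c=3072/433 d=-4301/1299
  seg 3: a=1 b=8408/1299 c=-1229/433 d=391/1299
  seg 4: a=5 b=-1648/1299 c=-447/433 d=149/1299
S(5/2) = -127455/27712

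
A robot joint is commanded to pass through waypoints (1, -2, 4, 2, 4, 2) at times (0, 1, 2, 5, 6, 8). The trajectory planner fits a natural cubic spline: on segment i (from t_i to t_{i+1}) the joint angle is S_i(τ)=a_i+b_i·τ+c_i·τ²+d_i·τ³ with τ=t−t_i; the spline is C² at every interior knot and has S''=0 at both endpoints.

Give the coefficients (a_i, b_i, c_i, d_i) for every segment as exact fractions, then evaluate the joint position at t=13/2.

  seg 0: a=1 b=-20974/3723 c=0 d=9805/3723
  seg 1: a=-2 b=8441/3723 c=9805/1241 d=-15518/3723
  seg 2: a=4 b=20717/3723 c=-5713/1241 d=9406/11169
  seg 3: a=2 b=2537/3723 c=3693/1241 d=-6170/3723
  seg 4: a=4 b=6185/3723 c=-2477/1241 d=2477/7446
S(13/2) = 86835/19856

Δ: Δ0=-3, Δ1=6, Δ2=-2/3, Δ3=2, Δ4=-1
row 1: diag=4, rhs=54; c'=1/4, d'=27/2
row 2: denom=8−1·1/4=31/4; d'=(-40−1·27/2)/(31/4)=-214/31
row 3: denom=8−3·12/31=212/31; d'=(16−3·-214/31)/(212/31)=569/106
row 4: denom=6−1·31/212=1241/212; d'=(-18−1·569/106)/(1241/212)=-4954/1241
back: M4=-4954/1241
back: M3=569/106−31/212·-4954/1241=7386/1241
back: M2=-214/31−12/31·7386/1241=-11426/1241
back: M1=27/2−1/4·-11426/1241=19610/1241
M: M0=0, M1=19610/1241, M2=-11426/1241, M3=7386/1241, M4=-4954/1241, M5=0
seg 0: a=1, c=M0/2=0, d=(M1−M0)/(6·1)=9805/3723, b=Δ0−h0·(2M0+M1)/6=-20974/3723
seg 1: a=-2, c=M1/2=9805/1241, d=(M2−M1)/(6·1)=-15518/3723, b=Δ1−h1·(2M1+M2)/6=8441/3723
seg 2: a=4, c=M2/2=-5713/1241, d=(M3−M2)/(6·3)=9406/11169, b=Δ2−h2·(2M2+M3)/6=20717/3723
seg 3: a=2, c=M3/2=3693/1241, d=(M4−M3)/(6·1)=-6170/3723, b=Δ3−h3·(2M3+M4)/6=2537/3723
seg 4: a=4, c=M4/2=-2477/1241, d=(M5−M4)/(6·2)=2477/7446, b=Δ4−h4·(2M4+M5)/6=6185/3723
t_q=13/2 → seg 4, τ=1/2; S=4+6185/3723·τ+-2477/1241·τ²+2477/7446·τ³=86835/19856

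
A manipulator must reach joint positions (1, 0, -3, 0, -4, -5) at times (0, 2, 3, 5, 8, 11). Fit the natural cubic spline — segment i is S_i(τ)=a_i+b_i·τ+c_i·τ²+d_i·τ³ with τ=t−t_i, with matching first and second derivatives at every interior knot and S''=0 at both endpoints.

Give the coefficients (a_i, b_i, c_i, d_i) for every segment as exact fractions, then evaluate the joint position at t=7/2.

Δ: Δ0=-1/2, Δ1=-3, Δ2=3/2, Δ3=-4/3, Δ4=-1/3
row 1: diag=6, rhs=-15; c'=1/6, d'=-5/2
row 2: denom=6−1·1/6=35/6; d'=(27−1·-5/2)/(35/6)=177/35
row 3: denom=10−2·12/35=326/35; d'=(-17−2·177/35)/(326/35)=-949/326
row 4: denom=12−3·105/326=3597/326; d'=(6−3·-949/326)/(3597/326)=1601/1199
back: M4=1601/1199
back: M3=-949/326−105/326·1601/1199=-4006/1199
back: M2=177/35−12/35·-4006/1199=7437/1199
back: M1=-5/2−1/6·7437/1199=-4237/1199
M: M0=0, M1=-4237/1199, M2=7437/1199, M3=-4006/1199, M4=1601/1199, M5=0
seg 0: a=1, c=M0/2=0, d=(M1−M0)/(6·2)=-4237/14388, b=Δ0−h0·(2M0+M1)/6=4877/7194
seg 1: a=0, c=M1/2=-4237/2398, d=(M2−M1)/(6·1)=5837/3597, b=Δ1−h1·(2M1+M2)/6=-20545/7194
seg 2: a=-3, c=M2/2=7437/2398, d=(M3−M2)/(6·2)=-11443/14388, b=Δ2−h2·(2M2+M3)/6=-995/654
seg 3: a=0, c=M3/2=-2003/1199, d=(M4−M3)/(6·3)=623/2398, b=Δ3−h3·(2M3+M4)/6=9641/7194
seg 4: a=-4, c=M4/2=1601/2398, d=(M5−M4)/(6·3)=-1601/21582, b=Δ4−h4·(2M4+M5)/6=-6002/3597
t_q=7/2 → seg 2, τ=1/2; S=-3+-995/654·τ+7437/2398·τ²+-11443/14388·τ³=-118357/38368

  seg 0: a=1 b=4877/7194 c=0 d=-4237/14388
  seg 1: a=0 b=-20545/7194 c=-4237/2398 d=5837/3597
  seg 2: a=-3 b=-995/654 c=7437/2398 d=-11443/14388
  seg 3: a=0 b=9641/7194 c=-2003/1199 d=623/2398
  seg 4: a=-4 b=-6002/3597 c=1601/2398 d=-1601/21582
S(7/2) = -118357/38368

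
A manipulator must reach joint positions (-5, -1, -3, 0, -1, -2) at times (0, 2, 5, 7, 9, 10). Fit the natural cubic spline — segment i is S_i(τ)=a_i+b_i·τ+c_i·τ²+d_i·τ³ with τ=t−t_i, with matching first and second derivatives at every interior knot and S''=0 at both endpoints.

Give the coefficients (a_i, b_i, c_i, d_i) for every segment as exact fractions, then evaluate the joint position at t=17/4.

  seg 0: a=-5 b=7838/2823 c=0 d=-548/2823
  seg 1: a=-1 b=1262/2823 c=-1096/941 d=2240/8469
  seg 2: a=-3 b=1694/2823 c=1144/941 d=-8647/22584
  seg 3: a=0 b=4903/5646 c=-4071/3764 d=4487/22584
  seg 4: a=-1 b=-3031/2823 c=104/941 d=-104/2823
S(17/4) = -2708/941

Δ: Δ0=2, Δ1=-2/3, Δ2=3/2, Δ3=-1/2, Δ4=-1
row 1: diag=10, rhs=-16; c'=3/10, d'=-8/5
row 2: denom=10−3·3/10=91/10; d'=(13−3·-8/5)/(91/10)=178/91
row 3: denom=8−2·20/91=688/91; d'=(-12−2·178/91)/(688/91)=-181/86
row 4: denom=6−2·91/344=941/172; d'=(-3−2·-181/86)/(941/172)=208/941
back: M4=208/941
back: M3=-181/86−91/344·208/941=-4071/1882
back: M2=178/91−20/91·-4071/1882=2288/941
back: M1=-8/5−3/10·2288/941=-2192/941
M: M0=0, M1=-2192/941, M2=2288/941, M3=-4071/1882, M4=208/941, M5=0
seg 0: a=-5, c=M0/2=0, d=(M1−M0)/(6·2)=-548/2823, b=Δ0−h0·(2M0+M1)/6=7838/2823
seg 1: a=-1, c=M1/2=-1096/941, d=(M2−M1)/(6·3)=2240/8469, b=Δ1−h1·(2M1+M2)/6=1262/2823
seg 2: a=-3, c=M2/2=1144/941, d=(M3−M2)/(6·2)=-8647/22584, b=Δ2−h2·(2M2+M3)/6=1694/2823
seg 3: a=0, c=M3/2=-4071/3764, d=(M4−M3)/(6·2)=4487/22584, b=Δ3−h3·(2M3+M4)/6=4903/5646
seg 4: a=-1, c=M4/2=104/941, d=(M5−M4)/(6·1)=-104/2823, b=Δ4−h4·(2M4+M5)/6=-3031/2823
t_q=17/4 → seg 1, τ=9/4; S=-1+1262/2823·τ+-1096/941·τ²+2240/8469·τ³=-2708/941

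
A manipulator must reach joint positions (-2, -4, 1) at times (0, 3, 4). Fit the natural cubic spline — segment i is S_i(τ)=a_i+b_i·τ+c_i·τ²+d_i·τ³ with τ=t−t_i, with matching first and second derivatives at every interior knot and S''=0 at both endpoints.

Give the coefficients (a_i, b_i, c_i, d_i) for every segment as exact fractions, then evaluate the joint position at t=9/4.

  seg 0: a=-2 b=-67/24 c=0 d=17/72
  seg 1: a=-4 b=43/12 c=17/8 d=-17/24
S(9/4) = -2863/512

Δ: Δ0=-2/3, Δ1=5
row 1: diag=8, rhs=34; c'=1/8, d'=17/4
back: M1=17/4
M: M0=0, M1=17/4, M2=0
seg 0: a=-2, c=M0/2=0, d=(M1−M0)/(6·3)=17/72, b=Δ0−h0·(2M0+M1)/6=-67/24
seg 1: a=-4, c=M1/2=17/8, d=(M2−M1)/(6·1)=-17/24, b=Δ1−h1·(2M1+M2)/6=43/12
t_q=9/4 → seg 0, τ=9/4; S=-2+-67/24·τ+0·τ²+17/72·τ³=-2863/512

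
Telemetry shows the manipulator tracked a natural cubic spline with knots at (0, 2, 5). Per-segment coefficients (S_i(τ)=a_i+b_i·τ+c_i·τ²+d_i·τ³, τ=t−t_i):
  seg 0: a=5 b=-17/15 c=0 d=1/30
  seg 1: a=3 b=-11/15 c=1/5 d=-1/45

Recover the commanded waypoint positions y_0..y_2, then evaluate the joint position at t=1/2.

y_0=5 y_1=3 y_2=2
S(1/2) = 71/16

y_0 = S_0(0) = a_0 = 5
y_1 = S_1(0) = a_1 = 3
y_2 = S_1(3) = 2
t_q=1/2 is in segment 0 (τ=1/2); S_0(τ)=71/16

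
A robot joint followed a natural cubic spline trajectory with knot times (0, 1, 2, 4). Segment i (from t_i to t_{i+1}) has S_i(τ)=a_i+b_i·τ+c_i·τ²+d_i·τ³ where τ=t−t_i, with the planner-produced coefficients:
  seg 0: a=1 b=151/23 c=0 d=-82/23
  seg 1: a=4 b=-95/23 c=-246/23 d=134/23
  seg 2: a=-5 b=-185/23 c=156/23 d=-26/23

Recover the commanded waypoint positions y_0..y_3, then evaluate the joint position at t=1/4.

y_0=1 y_1=4 y_2=-5 y_3=-3
S(1/4) = 1903/736

y_0 = S_0(0) = a_0 = 1
y_1 = S_1(0) = a_1 = 4
y_2 = S_2(0) = a_2 = -5
y_3 = S_2(2) = -3
t_q=1/4 is in segment 0 (τ=1/4); S_0(τ)=1903/736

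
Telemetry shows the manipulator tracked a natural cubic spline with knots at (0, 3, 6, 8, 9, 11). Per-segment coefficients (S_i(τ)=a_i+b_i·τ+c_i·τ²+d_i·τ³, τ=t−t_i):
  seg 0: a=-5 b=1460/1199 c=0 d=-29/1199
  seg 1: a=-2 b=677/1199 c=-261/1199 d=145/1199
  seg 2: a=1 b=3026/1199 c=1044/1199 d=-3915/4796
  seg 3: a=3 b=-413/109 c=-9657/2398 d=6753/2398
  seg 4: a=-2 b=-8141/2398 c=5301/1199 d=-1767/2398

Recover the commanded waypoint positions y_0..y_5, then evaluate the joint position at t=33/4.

y_0 = S_0(0) = a_0 = -5
y_1 = S_1(0) = a_1 = -2
y_2 = S_2(0) = a_2 = 1
y_3 = S_3(0) = a_3 = 3
y_4 = S_4(0) = a_4 = -2
y_5 = S_4(2) = 3
t_q=33/4 is in segment 3 (τ=1/4); S_3(τ)=283165/153472

y_0=-5 y_1=-2 y_2=1 y_3=3 y_4=-2 y_5=3
S(33/4) = 283165/153472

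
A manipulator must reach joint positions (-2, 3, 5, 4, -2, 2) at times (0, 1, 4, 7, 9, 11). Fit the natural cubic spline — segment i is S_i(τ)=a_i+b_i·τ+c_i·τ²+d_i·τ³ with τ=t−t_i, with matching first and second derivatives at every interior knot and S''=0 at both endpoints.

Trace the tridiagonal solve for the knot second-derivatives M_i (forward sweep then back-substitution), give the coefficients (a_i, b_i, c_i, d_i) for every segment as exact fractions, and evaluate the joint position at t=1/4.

  seg 0: a=-2 b=16937/3018 c=0 d=-1847/3018
  seg 1: a=3 b=5698/1509 c=-1847/1006 d=2413/9054
  seg 2: a=5 b=-133/3018 c=283/503 d=-221/1006
  seg 3: a=4 b=-3923/1509 c=-1423/1006 d=3665/6036
  seg 4: a=-2 b=-1466/1509 c=1121/503 d=-1121/3018
S(1/4) = -39053/64384

Δ: Δ0=5, Δ1=2/3, Δ2=-1/3, Δ3=-3, Δ4=2
row 1: diag=8, rhs=-26; c'=3/8, d'=-13/4
row 2: denom=12−3·3/8=87/8; d'=(-6−3·-13/4)/(87/8)=10/29
row 3: denom=10−3·8/29=266/29; d'=(-16−3·10/29)/(266/29)=-13/7
row 4: denom=8−2·29/133=1006/133; d'=(30−2·-13/7)/(1006/133)=2242/503
back: M4=2242/503
back: M3=-13/7−29/133·2242/503=-1423/503
back: M2=10/29−8/29·-1423/503=566/503
back: M1=-13/4−3/8·566/503=-1847/503
M: M0=0, M1=-1847/503, M2=566/503, M3=-1423/503, M4=2242/503, M5=0
seg 0: a=-2, c=M0/2=0, d=(M1−M0)/(6·1)=-1847/3018, b=Δ0−h0·(2M0+M1)/6=16937/3018
seg 1: a=3, c=M1/2=-1847/1006, d=(M2−M1)/(6·3)=2413/9054, b=Δ1−h1·(2M1+M2)/6=5698/1509
seg 2: a=5, c=M2/2=283/503, d=(M3−M2)/(6·3)=-221/1006, b=Δ2−h2·(2M2+M3)/6=-133/3018
seg 3: a=4, c=M3/2=-1423/1006, d=(M4−M3)/(6·2)=3665/6036, b=Δ3−h3·(2M3+M4)/6=-3923/1509
seg 4: a=-2, c=M4/2=1121/503, d=(M5−M4)/(6·2)=-1121/3018, b=Δ4−h4·(2M4+M5)/6=-1466/1509
t_q=1/4 → seg 0, τ=1/4; S=-2+16937/3018·τ+0·τ²+-1847/3018·τ³=-39053/64384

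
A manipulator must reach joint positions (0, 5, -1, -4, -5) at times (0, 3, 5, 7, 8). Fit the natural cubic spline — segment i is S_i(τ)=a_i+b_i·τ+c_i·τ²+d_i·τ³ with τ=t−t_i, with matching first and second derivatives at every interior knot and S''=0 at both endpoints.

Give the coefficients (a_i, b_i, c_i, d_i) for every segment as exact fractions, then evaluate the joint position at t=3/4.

  seg 0: a=0 b=509/156 c=0 d=-83/468
  seg 1: a=5 b=-119/78 c=-83/52 d=67/156
  seg 2: a=-1 b=-215/78 c=51/52 d=-55/312
  seg 3: a=-4 b=-37/39 c=-1/13 d=1/39
S(3/4) = 7895/3328

Δ: Δ0=5/3, Δ1=-3, Δ2=-3/2, Δ3=-1
row 1: diag=10, rhs=-28; c'=1/5, d'=-14/5
row 2: denom=8−2·1/5=38/5; d'=(9−2·-14/5)/(38/5)=73/38
row 3: denom=6−2·5/19=104/19; d'=(3−2·73/38)/(104/19)=-2/13
back: M3=-2/13
back: M2=73/38−5/19·-2/13=51/26
back: M1=-14/5−1/5·51/26=-83/26
M: M0=0, M1=-83/26, M2=51/26, M3=-2/13, M4=0
seg 0: a=0, c=M0/2=0, d=(M1−M0)/(6·3)=-83/468, b=Δ0−h0·(2M0+M1)/6=509/156
seg 1: a=5, c=M1/2=-83/52, d=(M2−M1)/(6·2)=67/156, b=Δ1−h1·(2M1+M2)/6=-119/78
seg 2: a=-1, c=M2/2=51/52, d=(M3−M2)/(6·2)=-55/312, b=Δ2−h2·(2M2+M3)/6=-215/78
seg 3: a=-4, c=M3/2=-1/13, d=(M4−M3)/(6·1)=1/39, b=Δ3−h3·(2M3+M4)/6=-37/39
t_q=3/4 → seg 0, τ=3/4; S=0+509/156·τ+0·τ²+-83/468·τ³=7895/3328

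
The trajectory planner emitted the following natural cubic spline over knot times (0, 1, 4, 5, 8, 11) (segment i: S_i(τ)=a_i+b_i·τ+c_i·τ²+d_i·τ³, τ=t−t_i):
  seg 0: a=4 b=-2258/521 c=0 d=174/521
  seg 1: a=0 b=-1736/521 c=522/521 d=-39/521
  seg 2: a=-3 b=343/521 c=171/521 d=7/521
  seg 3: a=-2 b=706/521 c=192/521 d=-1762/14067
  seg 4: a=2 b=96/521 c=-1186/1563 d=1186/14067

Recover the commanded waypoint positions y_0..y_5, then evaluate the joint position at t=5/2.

y_0 = S_0(0) = a_0 = 4
y_1 = S_1(0) = a_1 = 0
y_2 = S_2(0) = a_2 = -3
y_3 = S_3(0) = a_3 = -2
y_4 = S_4(0) = a_4 = 2
y_5 = S_4(3) = -2
t_q=5/2 is in segment 1 (τ=3/2); S_1(τ)=-12489/4168

y_0=4 y_1=0 y_2=-3 y_3=-2 y_4=2 y_5=-2
S(5/2) = -12489/4168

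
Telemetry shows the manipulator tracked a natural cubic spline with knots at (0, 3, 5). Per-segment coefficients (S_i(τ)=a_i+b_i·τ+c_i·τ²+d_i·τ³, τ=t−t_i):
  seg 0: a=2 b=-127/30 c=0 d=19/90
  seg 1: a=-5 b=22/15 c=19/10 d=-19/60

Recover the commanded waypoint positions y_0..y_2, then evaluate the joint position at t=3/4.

y_0=2 y_1=-5 y_2=3
S(3/4) = -139/128

y_0 = S_0(0) = a_0 = 2
y_1 = S_1(0) = a_1 = -5
y_2 = S_1(2) = 3
t_q=3/4 is in segment 0 (τ=3/4); S_0(τ)=-139/128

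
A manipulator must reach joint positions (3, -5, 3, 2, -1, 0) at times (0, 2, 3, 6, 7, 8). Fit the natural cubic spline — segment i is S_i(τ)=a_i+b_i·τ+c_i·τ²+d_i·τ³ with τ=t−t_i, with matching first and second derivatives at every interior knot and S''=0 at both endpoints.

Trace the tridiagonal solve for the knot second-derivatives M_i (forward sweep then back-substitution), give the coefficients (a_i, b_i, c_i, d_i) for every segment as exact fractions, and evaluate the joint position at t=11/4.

  seg 0: a=3 b=-31442/3723 c=0 d=8275/7446
  seg 1: a=-5 b=18208/3723 c=8275/1241 d=-13249/3723
  seg 2: a=3 b=28111/3723 c=-4974/1241 d=5138/11169
  seg 3: a=2 b=-15179/3723 c=164/1241 d=3518/3723
  seg 4: a=-1 b=-3641/3723 c=3682/1241 d=-3682/3723
S(11/4) = 72867/79424

Δ: Δ0=-4, Δ1=8, Δ2=-1/3, Δ3=-3, Δ4=1
row 1: diag=6, rhs=72; c'=1/6, d'=12
row 2: denom=8−1·1/6=47/6; d'=(-50−1·12)/(47/6)=-372/47
row 3: denom=8−3·18/47=322/47; d'=(-16−3·-372/47)/(322/47)=26/23
row 4: denom=4−1·47/322=1241/322; d'=(24−1·26/23)/(1241/322)=7364/1241
back: M4=7364/1241
back: M3=26/23−47/322·7364/1241=328/1241
back: M2=-372/47−18/47·328/1241=-9948/1241
back: M1=12−1/6·-9948/1241=16550/1241
M: M0=0, M1=16550/1241, M2=-9948/1241, M3=328/1241, M4=7364/1241, M5=0
seg 0: a=3, c=M0/2=0, d=(M1−M0)/(6·2)=8275/7446, b=Δ0−h0·(2M0+M1)/6=-31442/3723
seg 1: a=-5, c=M1/2=8275/1241, d=(M2−M1)/(6·1)=-13249/3723, b=Δ1−h1·(2M1+M2)/6=18208/3723
seg 2: a=3, c=M2/2=-4974/1241, d=(M3−M2)/(6·3)=5138/11169, b=Δ2−h2·(2M2+M3)/6=28111/3723
seg 3: a=2, c=M3/2=164/1241, d=(M4−M3)/(6·1)=3518/3723, b=Δ3−h3·(2M3+M4)/6=-15179/3723
seg 4: a=-1, c=M4/2=3682/1241, d=(M5−M4)/(6·1)=-3682/3723, b=Δ4−h4·(2M4+M5)/6=-3641/3723
t_q=11/4 → seg 1, τ=3/4; S=-5+18208/3723·τ+8275/1241·τ²+-13249/3723·τ³=72867/79424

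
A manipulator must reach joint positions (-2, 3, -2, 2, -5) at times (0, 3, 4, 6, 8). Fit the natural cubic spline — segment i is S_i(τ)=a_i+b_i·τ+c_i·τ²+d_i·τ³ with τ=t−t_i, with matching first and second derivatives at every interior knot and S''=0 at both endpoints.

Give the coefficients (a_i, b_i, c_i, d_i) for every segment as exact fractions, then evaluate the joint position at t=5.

  seg 0: a=-2 b=4963/1032 c=0 d=-1081/3096
  seg 1: a=3 b=-2383/516 c=-1081/344 d=2849/1032
  seg 2: a=-2 b=-2705/1032 c=221/43 d=-5839/4128
  seg 3: a=2 b=497/516 c=-2303/688 d=2303/4128
S(5) = -1233/1376

Δ: Δ0=5/3, Δ1=-5, Δ2=2, Δ3=-7/2
row 1: diag=8, rhs=-40; c'=1/8, d'=-5
row 2: denom=6−1·1/8=47/8; d'=(42−1·-5)/(47/8)=8
row 3: denom=8−2·16/47=344/47; d'=(-33−2·8)/(344/47)=-2303/344
back: M3=-2303/344
back: M2=8−16/47·-2303/344=442/43
back: M1=-5−1/8·442/43=-1081/172
M: M0=0, M1=-1081/172, M2=442/43, M3=-2303/344, M4=0
seg 0: a=-2, c=M0/2=0, d=(M1−M0)/(6·3)=-1081/3096, b=Δ0−h0·(2M0+M1)/6=4963/1032
seg 1: a=3, c=M1/2=-1081/344, d=(M2−M1)/(6·1)=2849/1032, b=Δ1−h1·(2M1+M2)/6=-2383/516
seg 2: a=-2, c=M2/2=221/43, d=(M3−M2)/(6·2)=-5839/4128, b=Δ2−h2·(2M2+M3)/6=-2705/1032
seg 3: a=2, c=M3/2=-2303/688, d=(M4−M3)/(6·2)=2303/4128, b=Δ3−h3·(2M3+M4)/6=497/516
t_q=5 → seg 2, τ=1; S=-2+-2705/1032·τ+221/43·τ²+-5839/4128·τ³=-1233/1376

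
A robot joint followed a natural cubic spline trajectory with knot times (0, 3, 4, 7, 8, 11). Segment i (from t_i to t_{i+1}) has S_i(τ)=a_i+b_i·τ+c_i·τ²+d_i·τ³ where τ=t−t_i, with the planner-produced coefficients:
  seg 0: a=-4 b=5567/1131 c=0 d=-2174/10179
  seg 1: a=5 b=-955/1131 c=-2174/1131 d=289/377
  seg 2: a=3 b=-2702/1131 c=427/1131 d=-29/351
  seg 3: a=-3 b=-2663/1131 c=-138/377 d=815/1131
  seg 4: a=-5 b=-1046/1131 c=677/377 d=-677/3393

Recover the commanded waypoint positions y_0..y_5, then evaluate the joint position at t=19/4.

y_0 = S_0(0) = a_0 = -4
y_1 = S_1(0) = a_1 = 5
y_2 = S_2(0) = a_2 = 3
y_3 = S_3(0) = a_3 = -3
y_4 = S_4(0) = a_4 = -5
y_5 = S_4(3) = 3
t_q=19/4 is in segment 2 (τ=3/4); S_2(τ)=33435/24128

y_0=-4 y_1=5 y_2=3 y_3=-3 y_4=-5 y_5=3
S(19/4) = 33435/24128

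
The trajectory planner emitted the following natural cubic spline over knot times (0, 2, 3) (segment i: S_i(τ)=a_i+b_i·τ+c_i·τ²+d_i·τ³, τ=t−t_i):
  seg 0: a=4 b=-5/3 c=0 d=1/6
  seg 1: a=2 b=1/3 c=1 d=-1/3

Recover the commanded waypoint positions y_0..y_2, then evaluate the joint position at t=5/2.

y_0=4 y_1=2 y_2=3
S(5/2) = 19/8

y_0 = S_0(0) = a_0 = 4
y_1 = S_1(0) = a_1 = 2
y_2 = S_1(1) = 3
t_q=5/2 is in segment 1 (τ=1/2); S_1(τ)=19/8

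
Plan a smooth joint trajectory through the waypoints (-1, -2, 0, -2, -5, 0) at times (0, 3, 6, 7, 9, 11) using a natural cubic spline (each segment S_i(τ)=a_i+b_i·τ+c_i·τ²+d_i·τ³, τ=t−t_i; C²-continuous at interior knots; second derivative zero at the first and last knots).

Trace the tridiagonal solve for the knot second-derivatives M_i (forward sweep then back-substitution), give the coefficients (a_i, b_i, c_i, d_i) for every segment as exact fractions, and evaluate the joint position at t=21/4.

Δ: Δ0=-1/3, Δ1=2/3, Δ2=-2, Δ3=-3/2, Δ4=5/2
row 1: diag=12, rhs=6; c'=1/4, d'=1/2
row 2: denom=8−3·1/4=29/4; d'=(-16−3·1/2)/(29/4)=-70/29
row 3: denom=6−1·4/29=170/29; d'=(3−1·-70/29)/(170/29)=157/170
row 4: denom=8−2·29/85=622/85; d'=(24−2·157/170)/(622/85)=1883/622
back: M4=1883/622
back: M3=157/170−29/85·1883/622=-34/311
back: M2=-70/29−4/29·-34/311=-746/311
back: M1=1/2−1/4·-746/311=342/311
M: M0=0, M1=342/311, M2=-746/311, M3=-34/311, M4=1883/622, M5=0
seg 0: a=-1, c=M0/2=0, d=(M1−M0)/(6·3)=19/311, b=Δ0−h0·(2M0+M1)/6=-824/933
seg 1: a=-2, c=M1/2=171/311, d=(M2−M1)/(6·3)=-544/2799, b=Δ1−h1·(2M1+M2)/6=715/933
seg 2: a=0, c=M2/2=-373/311, d=(M3−M2)/(6·1)=356/933, b=Δ2−h2·(2M2+M3)/6=-1103/933
seg 3: a=-2, c=M3/2=-17/311, d=(M4−M3)/(6·2)=1951/7464, b=Δ3−h3·(2M3+M4)/6=-2273/933
seg 4: a=-5, c=M4/2=1883/1244, d=(M5−M4)/(6·2)=-1883/7464, b=Δ4−h4·(2M4+M5)/6=899/1866
t_q=21/4 → seg 1, τ=9/4; S=-2+715/933·τ+171/311·τ²+-544/2799·τ³=1463/4976

  seg 0: a=-1 b=-824/933 c=0 d=19/311
  seg 1: a=-2 b=715/933 c=171/311 d=-544/2799
  seg 2: a=0 b=-1103/933 c=-373/311 d=356/933
  seg 3: a=-2 b=-2273/933 c=-17/311 d=1951/7464
  seg 4: a=-5 b=899/1866 c=1883/1244 d=-1883/7464
S(21/4) = 1463/4976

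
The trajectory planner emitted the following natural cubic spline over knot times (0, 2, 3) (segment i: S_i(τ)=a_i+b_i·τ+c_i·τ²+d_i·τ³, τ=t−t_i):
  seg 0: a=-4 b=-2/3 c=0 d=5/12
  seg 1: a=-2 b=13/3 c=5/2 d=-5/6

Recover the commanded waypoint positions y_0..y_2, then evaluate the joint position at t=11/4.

y_0 = S_0(0) = a_0 = -4
y_1 = S_1(0) = a_1 = -2
y_2 = S_1(1) = 4
t_q=11/4 is in segment 1 (τ=3/4); S_1(τ)=295/128

y_0=-4 y_1=-2 y_2=4
S(11/4) = 295/128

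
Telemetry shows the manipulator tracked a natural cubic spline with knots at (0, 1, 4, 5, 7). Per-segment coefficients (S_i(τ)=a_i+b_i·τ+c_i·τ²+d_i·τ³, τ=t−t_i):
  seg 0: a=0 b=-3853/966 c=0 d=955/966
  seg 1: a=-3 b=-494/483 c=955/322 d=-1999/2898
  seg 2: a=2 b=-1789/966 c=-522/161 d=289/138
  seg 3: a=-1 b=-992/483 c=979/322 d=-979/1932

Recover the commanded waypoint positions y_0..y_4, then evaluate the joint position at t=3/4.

y_0 = S_0(0) = a_0 = 0
y_1 = S_1(0) = a_1 = -3
y_2 = S_2(0) = a_2 = 2
y_3 = S_3(0) = a_3 = -1
y_4 = S_3(2) = 3
t_q=3/4 is in segment 0 (τ=3/4); S_0(τ)=-7579/2944

y_0=0 y_1=-3 y_2=2 y_3=-1 y_4=3
S(3/4) = -7579/2944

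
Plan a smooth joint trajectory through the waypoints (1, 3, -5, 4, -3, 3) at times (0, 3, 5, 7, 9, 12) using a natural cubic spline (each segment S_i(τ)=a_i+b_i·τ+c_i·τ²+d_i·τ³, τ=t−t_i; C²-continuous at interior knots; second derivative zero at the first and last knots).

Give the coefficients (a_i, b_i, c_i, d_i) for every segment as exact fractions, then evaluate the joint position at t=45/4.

Δ: Δ0=2/3, Δ1=-4, Δ2=9/2, Δ3=-7/2, Δ4=2
row 1: diag=10, rhs=-28; c'=1/5, d'=-14/5
row 2: denom=8−2·1/5=38/5; d'=(51−2·-14/5)/(38/5)=283/38
row 3: denom=8−2·5/19=142/19; d'=(-48−2·283/38)/(142/19)=-1195/142
row 4: denom=10−2·19/71=672/71; d'=(33−2·-1195/142)/(672/71)=1769/336
back: M4=1769/336
back: M3=-1195/142−19/71·1769/336=-3301/336
back: M2=283/38−5/19·-3301/336=3371/336
back: M1=-14/5−1/5·3371/336=-1615/336
M: M0=0, M1=-1615/336, M2=3371/336, M3=-3301/336, M4=1769/336, M5=0
seg 0: a=1, c=M0/2=0, d=(M1−M0)/(6·3)=-1615/6048, b=Δ0−h0·(2M0+M1)/6=2063/672
seg 1: a=3, c=M1/2=-1615/672, d=(M2−M1)/(6·2)=277/224, b=Δ1−h1·(2M1+M2)/6=-1391/336
seg 2: a=-5, c=M2/2=3371/672, d=(M3−M2)/(6·2)=-139/84, b=Δ2−h2·(2M2+M3)/6=365/336
seg 3: a=4, c=M3/2=-3301/672, d=(M4−M3)/(6·2)=845/672, b=Δ3−h3·(2M3+M4)/6=145/112
seg 4: a=-3, c=M4/2=1769/672, d=(M5−M4)/(6·3)=-1769/6048, b=Δ4−h4·(2M4+M5)/6=-1097/336
t_q=45/4 → seg 4, τ=9/4; S=-3+-1097/336·τ+1769/672·τ²+-1769/6048·τ³=-5031/14336

  seg 0: a=1 b=2063/672 c=0 d=-1615/6048
  seg 1: a=3 b=-1391/336 c=-1615/672 d=277/224
  seg 2: a=-5 b=365/336 c=3371/672 d=-139/84
  seg 3: a=4 b=145/112 c=-3301/672 d=845/672
  seg 4: a=-3 b=-1097/336 c=1769/672 d=-1769/6048
S(45/4) = -5031/14336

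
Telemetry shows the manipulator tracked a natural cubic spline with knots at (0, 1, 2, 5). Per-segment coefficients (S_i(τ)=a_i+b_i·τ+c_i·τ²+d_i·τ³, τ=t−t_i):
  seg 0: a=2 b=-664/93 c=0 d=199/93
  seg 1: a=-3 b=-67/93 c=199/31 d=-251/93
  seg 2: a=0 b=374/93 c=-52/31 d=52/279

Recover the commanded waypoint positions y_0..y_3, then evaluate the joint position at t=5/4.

y_0 = S_0(0) = a_0 = 2
y_1 = S_1(0) = a_1 = -3
y_2 = S_2(0) = a_2 = 0
y_3 = S_2(3) = 2
t_q=5/4 is in segment 1 (τ=1/4); S_1(τ)=-5597/1984

y_0=2 y_1=-3 y_2=0 y_3=2
S(5/4) = -5597/1984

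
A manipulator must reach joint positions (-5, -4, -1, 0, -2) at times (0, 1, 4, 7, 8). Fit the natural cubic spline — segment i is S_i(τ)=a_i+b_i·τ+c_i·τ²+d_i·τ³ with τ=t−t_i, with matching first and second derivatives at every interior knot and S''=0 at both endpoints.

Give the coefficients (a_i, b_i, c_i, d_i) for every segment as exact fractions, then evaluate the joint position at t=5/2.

Δ: Δ0=1, Δ1=1, Δ2=1/3, Δ3=-2
row 1: diag=8, rhs=0; c'=3/8, d'=0
row 2: denom=12−3·3/8=87/8; d'=(-4−3·0)/(87/8)=-32/87
row 3: denom=8−3·8/29=208/29; d'=(-14−3·-32/87)/(208/29)=-187/104
back: M3=-187/104
back: M2=-32/87−8/29·-187/104=5/39
back: M1=0−3/8·5/39=-5/104
M: M0=0, M1=-5/104, M2=5/39, M3=-187/104, M4=0
seg 0: a=-5, c=M0/2=0, d=(M1−M0)/(6·1)=-5/624, b=Δ0−h0·(2M0+M1)/6=629/624
seg 1: a=-4, c=M1/2=-5/208, d=(M2−M1)/(6·3)=55/5616, b=Δ1−h1·(2M1+M2)/6=307/312
seg 2: a=-1, c=M2/2=5/78, d=(M3−M2)/(6·3)=-601/5616, b=Δ2−h2·(2M2+M3)/6=53/48
seg 3: a=0, c=M3/2=-187/208, d=(M4−M3)/(6·1)=187/624, b=Δ3−h3·(2M3+M4)/6=-437/312
t_q=5/2 → seg 1, τ=3/2; S=-4+307/312·τ+-5/208·τ²+55/5616·τ³=-4235/1664

  seg 0: a=-5 b=629/624 c=0 d=-5/624
  seg 1: a=-4 b=307/312 c=-5/208 d=55/5616
  seg 2: a=-1 b=53/48 c=5/78 d=-601/5616
  seg 3: a=0 b=-437/312 c=-187/208 d=187/624
S(5/2) = -4235/1664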